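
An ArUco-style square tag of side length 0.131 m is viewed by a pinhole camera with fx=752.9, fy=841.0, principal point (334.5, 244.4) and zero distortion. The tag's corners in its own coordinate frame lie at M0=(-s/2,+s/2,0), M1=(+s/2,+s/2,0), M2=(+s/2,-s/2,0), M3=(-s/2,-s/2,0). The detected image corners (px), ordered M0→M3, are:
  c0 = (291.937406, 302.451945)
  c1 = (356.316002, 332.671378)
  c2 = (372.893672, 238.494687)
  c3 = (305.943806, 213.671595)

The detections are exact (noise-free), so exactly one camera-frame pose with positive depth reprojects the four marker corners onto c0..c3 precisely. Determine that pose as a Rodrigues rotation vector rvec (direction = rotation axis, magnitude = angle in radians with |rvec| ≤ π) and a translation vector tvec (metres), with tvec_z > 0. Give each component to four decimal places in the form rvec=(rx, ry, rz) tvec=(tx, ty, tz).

Intrinsics K: fx=752.9, fy=841.0, cx=334.5, cy=244.4
Marker side s = 0.131 m; corners in marker frame (Z=0):
  M0 = (-0.0655, +0.0655, 0)
  M1 = (+0.0655, +0.0655, 0)
  M2 = (+0.0655, -0.0655, 0)
  M3 = (-0.0655, -0.0655, 0)
Detected image corners:
  c0 = (291.937406, 302.451945) px
  c1 = (356.316002, 332.671378) px
  c2 = (372.893672, 238.494687) px
  c3 = (305.943806, 213.671595) px
Planar DLT: solve 8×8 A·h = b for H (H[2,2]=1):
  H  [+333.63712 -56.24453 +330.59619]
  H  [+73.09737 +746.92078 +271.91064]
  H  [-0.50486 +0.18134 +1.00000]
B = K⁻¹H; ‖b₁‖=0.868876, ‖b₂‖=0.868876; λ = 2/(‖b₁‖+‖b₂‖) = 1.150912, sign → tz>0 ⇒ λ=+1.150912
r₁ = λ·B[:,0] = (+0.76816,+0.26889,-0.58105); r₂ = λ·B[:,1] = (-0.17870,+0.96151,+0.20871)
r₃ = r₁×r₂ = (+0.61481,-0.05649,+0.78665); SVD([r₁ r₂ r₃]) → R = UVᵀ:
  R  [+0.76816 -0.17870 +0.61481]
  R  [+0.26889 +0.96151 -0.05649]
  R  [-0.58105 +0.20871 +0.78665]
t = (-0.00597, +0.03765, +1.15091) m
tr R = 2.516325; θ = arccos((tr R − 1)/2) = 0.710306 rad = 40.698°
axis k = ((R−Rᵀ)₃₂, (R−Rᵀ)₁₃, (R−Rᵀ)₂₁) / (2 sinθ) = (+0.203349, +0.916981, +0.343213)
rvec = θ·k = (+0.144440, +0.651337, +0.243786)

rvec=(0.1444, 0.6513, 0.2438) tvec=(-0.0060, 0.0376, 1.1509)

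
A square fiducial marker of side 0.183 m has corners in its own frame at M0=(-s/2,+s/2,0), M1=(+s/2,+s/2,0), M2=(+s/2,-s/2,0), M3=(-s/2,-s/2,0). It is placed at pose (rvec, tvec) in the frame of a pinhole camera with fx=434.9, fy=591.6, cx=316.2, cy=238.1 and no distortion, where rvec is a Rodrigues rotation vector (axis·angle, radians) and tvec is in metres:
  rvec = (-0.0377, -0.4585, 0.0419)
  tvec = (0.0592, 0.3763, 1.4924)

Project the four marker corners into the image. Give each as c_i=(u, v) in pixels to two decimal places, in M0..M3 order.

Intrinsics K: fx=434.9, fy=591.6, cx=316.2, cy=238.1
Marker side s = 0.183 m; corners in marker frame (Z=0):
  M0 = (-0.0915, +0.0915, 0)
  M1 = (+0.0915, +0.0915, 0)
  M2 = (+0.0915, -0.0915, 0)
  M3 = (-0.0915, -0.0915, 0)
rvec = (-0.0377, -0.4585, 0.0419), |rvec| = θ = 0.46195 rad = 26.468°
Rodrigues: sinθ=0.44570, 1−cosθ=0.10482; R = I + sinθ·[k]× + (1−cosθ)·[k]×²:
    [+0.89588 -0.03194 -0.44314]
    [+0.04892 +0.99844 +0.02694]
    [+0.44159 -0.04581 +0.89605]
t = (0.0592, 0.3763, 1.4924) m
M0: Pc = R·M0+t = (-0.02570, +0.46318, +1.44780); u = 434.9·(-0.02570)/1.44780 + 316.2 = 308.4815, v = 591.6·(+0.46318)/1.44780 + 238.1 = 427.3648
M1: Pc = R·M1+t = (+0.13825, +0.47213, +1.52861); u = 434.9·(+0.13825)/1.52861 + 316.2 = 355.5333, v = 591.6·(+0.47213)/1.52861 + 238.1 = 420.8236
M2: Pc = R·M2+t = (+0.14410, +0.28942, +1.53700); u = 434.9·(+0.14410)/1.53700 + 316.2 = 356.9724, v = 591.6·(+0.28942)/1.53700 + 238.1 = 349.4991
M3: Pc = R·M3+t = (-0.01985, +0.28047, +1.45619); u = 434.9·(-0.01985)/1.45619 + 316.2 = 310.2713, v = 591.6·(+0.28047)/1.45619 + 238.1 = 352.0444

c0=(308.48, 427.36) c1=(355.53, 420.82) c2=(356.97, 349.50) c3=(310.27, 352.04)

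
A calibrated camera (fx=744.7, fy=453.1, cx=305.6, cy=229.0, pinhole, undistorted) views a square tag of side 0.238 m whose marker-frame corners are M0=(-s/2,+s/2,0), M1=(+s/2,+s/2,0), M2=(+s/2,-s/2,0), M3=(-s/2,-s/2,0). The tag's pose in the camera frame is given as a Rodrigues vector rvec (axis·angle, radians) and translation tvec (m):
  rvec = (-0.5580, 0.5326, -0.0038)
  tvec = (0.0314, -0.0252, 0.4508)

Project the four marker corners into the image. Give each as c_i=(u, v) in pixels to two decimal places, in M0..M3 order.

c0=(159.34, 323.50) c1=(568.92, 309.08) c2=(553.01, 85.41) c3=(233.33, 141.79)

Intrinsics K: fx=744.7, fy=453.1, cx=305.6, cy=229.0
Marker side s = 0.238 m; corners in marker frame (Z=0):
  M0 = (-0.1190, +0.1190, 0)
  M1 = (+0.1190, +0.1190, 0)
  M2 = (+0.1190, -0.1190, 0)
  M3 = (-0.1190, -0.1190, 0)
rvec = (-0.5580, 0.5326, -0.0038), |rvec| = θ = 0.77139 rad = 44.197°
Rodrigues: sinθ=0.69713, 1−cosθ=0.28306; R = I + sinθ·[k]× + (1−cosθ)·[k]×²:
    [+0.86506 -0.13794 +0.48234]
    [-0.14481 +0.85188 +0.50332]
    [-0.48032 -0.50525 +0.71695]
t = (0.0314, -0.0252, 0.4508) m
M0: Pc = R·M0+t = (-0.08796, +0.09341, +0.44783); u = 744.7·(-0.08796)/0.44783 + 305.6 = 159.3380, v = 453.1·(+0.09341)/0.44783 + 229.0 = 323.5039
M1: Pc = R·M1+t = (+0.11793, +0.05894, +0.33352); u = 744.7·(+0.11793)/0.33352 + 305.6 = 568.9157, v = 453.1·(+0.05894)/0.33352 + 229.0 = 309.0753
M2: Pc = R·M2+t = (+0.15076, -0.14381, +0.45377); u = 744.7·(+0.15076)/0.45377 + 305.6 = 553.0142, v = 453.1·(-0.14381)/0.45377 + 229.0 = 85.4056
M3: Pc = R·M3+t = (-0.05513, -0.10934, +0.56808); u = 744.7·(-0.05513)/0.56808 + 305.6 = 233.3337, v = 453.1·(-0.10934)/0.56808 + 229.0 = 141.7895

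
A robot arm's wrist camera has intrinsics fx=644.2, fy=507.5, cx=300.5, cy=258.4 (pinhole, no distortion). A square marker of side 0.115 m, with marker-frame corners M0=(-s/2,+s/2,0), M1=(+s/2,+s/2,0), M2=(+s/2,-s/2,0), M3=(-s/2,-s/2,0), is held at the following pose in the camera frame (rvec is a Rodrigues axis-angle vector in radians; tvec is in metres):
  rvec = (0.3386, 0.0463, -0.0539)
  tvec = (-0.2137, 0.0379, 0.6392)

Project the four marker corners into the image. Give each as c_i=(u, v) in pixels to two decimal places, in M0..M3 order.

Intrinsics K: fx=644.2, fy=507.5, cx=300.5, cy=258.4
Marker side s = 0.115 m; corners in marker frame (Z=0):
  M0 = (-0.0575, +0.0575, 0)
  M1 = (+0.0575, +0.0575, 0)
  M2 = (+0.0575, -0.0575, 0)
  M3 = (-0.0575, -0.0575, 0)
rvec = (0.3386, 0.0463, -0.0539), |rvec| = θ = 0.34598 rad = 19.823°
Rodrigues: sinθ=0.33911, 1−cosθ=0.05925; R = I + sinθ·[k]× + (1−cosθ)·[k]×²:
    [+0.99750 +0.06059 +0.03635]
    [-0.04507 +0.94181 -0.33312]
    [-0.05442 +0.33065 +0.94218]
t = (-0.2137, 0.0379, 0.6392) m
M0: Pc = R·M0+t = (-0.26757, +0.09465, +0.66134); u = 644.2·(-0.26757)/0.66134 + 300.5 = 39.8630, v = 507.5·(+0.09465)/0.66134 + 258.4 = 331.0290
M1: Pc = R·M1+t = (-0.15286, +0.08946, +0.65508); u = 644.2·(-0.15286)/0.65508 + 300.5 = 150.1799, v = 507.5·(+0.08946)/0.65508 + 258.4 = 327.7074
M2: Pc = R·M2+t = (-0.15983, -0.01885, +0.61706); u = 644.2·(-0.15983)/0.61706 + 300.5 = 133.6422, v = 507.5·(-0.01885)/0.61706 + 258.4 = 242.9006
M3: Pc = R·M3+t = (-0.27454, -0.01366, +0.62332); u = 644.2·(-0.27454)/0.62332 + 300.5 = 16.7616, v = 507.5·(-0.01366)/0.62332 + 258.4 = 247.2762

c0=(39.86, 331.03) c1=(150.18, 327.71) c2=(133.64, 242.90) c3=(16.76, 247.28)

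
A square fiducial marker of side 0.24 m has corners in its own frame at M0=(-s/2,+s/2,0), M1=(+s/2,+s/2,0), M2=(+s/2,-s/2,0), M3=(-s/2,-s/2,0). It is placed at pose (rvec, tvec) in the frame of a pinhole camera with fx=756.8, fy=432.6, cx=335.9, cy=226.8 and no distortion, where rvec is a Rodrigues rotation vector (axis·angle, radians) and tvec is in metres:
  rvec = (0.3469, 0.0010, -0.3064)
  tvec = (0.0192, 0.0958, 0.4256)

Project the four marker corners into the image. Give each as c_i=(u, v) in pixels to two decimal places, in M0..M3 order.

c0=(240.08, 445.45) c1=(614.59, 384.76) c2=(531.90, 173.14) c3=(83.36, 253.16)

Intrinsics K: fx=756.8, fy=432.6, cx=335.9, cy=226.8
Marker side s = 0.24 m; corners in marker frame (Z=0):
  M0 = (-0.1200, +0.1200, 0)
  M1 = (+0.1200, +0.1200, 0)
  M2 = (+0.1200, -0.1200, 0)
  M3 = (-0.1200, -0.1200, 0)
rvec = (0.3469, 0.0010, -0.3064), |rvec| = θ = 0.46284 rad = 26.519°
Rodrigues: sinθ=0.44649, 1−cosθ=0.10521; R = I + sinθ·[k]× + (1−cosθ)·[k]×²:
    [+0.95389 +0.29575 -0.05124]
    [-0.29541 +0.89479 -0.33480]
    [-0.05317 +0.33450 +0.94090]
t = (0.0192, 0.0958, 0.4256) m
M0: Pc = R·M0+t = (-0.05978, +0.23862, +0.47212); u = 756.8·(-0.05978)/0.47212 + 335.9 = 240.0781, v = 432.6·(+0.23862)/0.47212 + 226.8 = 445.4490
M1: Pc = R·M1+t = (+0.16916, +0.16773, +0.45936); u = 756.8·(+0.16916)/0.45936 + 335.9 = 614.5875, v = 432.6·(+0.16773)/0.45936 + 226.8 = 384.7551
M2: Pc = R·M2+t = (+0.09818, -0.04702, +0.37908); u = 756.8·(+0.09818)/0.37908 + 335.9 = 531.9021, v = 432.6·(-0.04702)/0.37908 + 226.8 = 173.1377
M3: Pc = R·M3+t = (-0.13076, +0.02387, +0.39184); u = 756.8·(-0.13076)/0.39184 + 335.9 = 83.3570, v = 432.6·(+0.02387)/0.39184 + 226.8 = 253.1576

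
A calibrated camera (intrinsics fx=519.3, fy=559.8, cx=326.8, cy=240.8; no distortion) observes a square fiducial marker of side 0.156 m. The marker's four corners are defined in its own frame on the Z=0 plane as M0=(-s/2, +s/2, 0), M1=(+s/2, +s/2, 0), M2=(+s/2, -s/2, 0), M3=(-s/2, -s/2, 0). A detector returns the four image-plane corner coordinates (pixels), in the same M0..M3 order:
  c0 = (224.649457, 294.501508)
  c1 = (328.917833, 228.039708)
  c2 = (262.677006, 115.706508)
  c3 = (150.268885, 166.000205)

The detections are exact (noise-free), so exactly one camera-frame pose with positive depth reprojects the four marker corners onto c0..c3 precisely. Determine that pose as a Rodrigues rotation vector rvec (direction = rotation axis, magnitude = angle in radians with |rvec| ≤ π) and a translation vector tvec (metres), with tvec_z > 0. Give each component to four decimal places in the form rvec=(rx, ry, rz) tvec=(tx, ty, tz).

rvec=(-0.1854, -0.5108, -0.5423) tvec=(-0.0965, -0.0459, 0.6127)

Intrinsics K: fx=519.3, fy=559.8, cx=326.8, cy=240.8
Marker side s = 0.156 m; corners in marker frame (Z=0):
  M0 = (-0.0780, +0.0780, 0)
  M1 = (+0.0780, +0.0780, 0)
  M2 = (+0.0780, -0.0780, 0)
  M3 = (-0.0780, -0.0780, 0)
Detected image corners:
  c0 = (224.649457, 294.501508) px
  c1 = (328.917833, 228.039708) px
  c2 = (262.677006, 115.706508) px
  c3 = (150.268885, 166.000205) px
Planar DLT: solve 8×8 A·h = b for H (H[2,2]=1):
  H  [+895.70411 +434.87068 +244.98443]
  H  [-206.63433 +756.77081 +198.89212]
  H  [+0.83231 -0.05854 +1.00000]
B = K⁻¹H; ‖b₁‖=1.632175, ‖b₂‖=1.632175; λ = 2/(‖b₁‖+‖b₂‖) = 0.612679, sign → tz>0 ⇒ λ=+0.612679
r₁ = λ·B[:,0] = (+0.73586,-0.44550,+0.50994); r₂ = λ·B[:,1] = (+0.53564,+0.84368,-0.03587)
r₃ = r₁×r₂ = (-0.41425,+0.29954,+0.85946); SVD([r₁ r₂ r₃]) → R = UVᵀ:
  R  [+0.73586 +0.53564 -0.41425]
  R  [-0.44550 +0.84368 +0.29954]
  R  [+0.50994 -0.03587 +0.85946]
t = (-0.09653, -0.04587, +0.61268) m
tr R = 2.439007; θ = arccos((tr R − 1)/2) = 0.767709 rad = 43.986°
axis k = ((R−Rᵀ)₃₂, (R−Rᵀ)₁₃, (R−Rᵀ)₂₁) / (2 sinθ) = (-0.241475, -0.665371, -0.706379)
rvec = θ·k = (-0.185382, -0.510811, -0.542293)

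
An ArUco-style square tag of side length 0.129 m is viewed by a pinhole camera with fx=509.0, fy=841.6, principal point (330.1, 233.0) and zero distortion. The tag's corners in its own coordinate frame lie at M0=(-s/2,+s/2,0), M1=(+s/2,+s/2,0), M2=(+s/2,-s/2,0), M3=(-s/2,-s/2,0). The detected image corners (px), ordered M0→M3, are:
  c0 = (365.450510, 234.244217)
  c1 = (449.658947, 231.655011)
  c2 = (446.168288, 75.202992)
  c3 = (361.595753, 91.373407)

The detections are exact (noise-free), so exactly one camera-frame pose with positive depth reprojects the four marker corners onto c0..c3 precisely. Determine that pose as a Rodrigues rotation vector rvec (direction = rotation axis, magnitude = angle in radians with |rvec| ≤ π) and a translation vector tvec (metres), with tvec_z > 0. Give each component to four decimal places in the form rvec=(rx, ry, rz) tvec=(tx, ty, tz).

rvec=(0.0582, 0.5338, -0.0342) tvec=(0.1055, -0.0643, 0.7283)

Intrinsics K: fx=509.0, fy=841.6, cx=330.1, cy=233.0
Marker side s = 0.129 m; corners in marker frame (Z=0):
  M0 = (-0.0645, +0.0645, 0)
  M1 = (+0.0645, +0.0645, 0)
  M2 = (+0.0645, -0.0645, 0)
  M3 = (-0.0645, -0.0645, 0)
Detected image corners:
  c0 = (365.450510, 234.244217) px
  c1 = (449.658947, 231.655011) px
  c2 = (446.168288, 75.202992) px
  c3 = (361.595753, 91.373407) px
Planar DLT: solve 8×8 A·h = b for H (H[2,2]=1):
  H  [+370.40218 +54.45394 +403.82231]
  H  [-183.09189 +1167.89271 +158.63884]
  H  [-0.69946 +0.06389 +1.00000]
B = K⁻¹H; ‖b₁‖=1.373072, ‖b₂‖=1.373072; λ = 2/(‖b₁‖+‖b₂‖) = 0.728294, sign → tz>0 ⇒ λ=+0.728294
r₁ = λ·B[:,0] = (+0.86035,-0.01741,-0.50941); r₂ = λ·B[:,1] = (+0.04774,+0.99778,+0.04653)
r₃ = r₁×r₂ = (+0.50747,-0.06435,+0.85927); SVD([r₁ r₂ r₃]) → R = UVᵀ:
  R  [+0.86035 +0.04774 +0.50747]
  R  [-0.01741 +0.99778 -0.06435]
  R  [-0.50941 +0.04653 +0.85927]
t = (+0.10548, -0.06435, +0.72829) m
tr R = 2.717390; θ = arccos((tr R − 1)/2) = 0.538079 rad = 30.830°
axis k = ((R−Rᵀ)₃₂, (R−Rᵀ)₁₃, (R−Rᵀ)₂₁) / (2 sinθ) = (+0.108175, +0.992098, -0.063563)
rvec = θ·k = (+0.058207, +0.533826, -0.034202)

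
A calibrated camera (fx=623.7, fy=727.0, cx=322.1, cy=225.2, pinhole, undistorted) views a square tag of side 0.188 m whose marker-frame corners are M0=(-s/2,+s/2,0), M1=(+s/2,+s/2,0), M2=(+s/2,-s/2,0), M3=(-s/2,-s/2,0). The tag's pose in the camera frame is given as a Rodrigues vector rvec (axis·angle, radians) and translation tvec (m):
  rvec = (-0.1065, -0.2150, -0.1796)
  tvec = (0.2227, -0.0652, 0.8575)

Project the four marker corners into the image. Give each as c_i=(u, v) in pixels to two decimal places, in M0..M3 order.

c0=(435.05, 262.34) c1=(559.14, 234.56) c2=(529.92, 83.53) c3=(406.76, 103.34)

Intrinsics K: fx=623.7, fy=727.0, cx=322.1, cy=225.2
Marker side s = 0.188 m; corners in marker frame (Z=0):
  M0 = (-0.0940, +0.0940, 0)
  M1 = (+0.0940, +0.0940, 0)
  M2 = (+0.0940, -0.0940, 0)
  M3 = (-0.0940, -0.0940, 0)
rvec = (-0.1065, -0.2150, -0.1796), |rvec| = θ = 0.29971 rad = 17.172°
Rodrigues: sinθ=0.29524, 1−cosθ=0.04458; R = I + sinθ·[k]× + (1−cosθ)·[k]×²:
    [+0.96105 +0.18829 -0.20230]
    [-0.16556 +0.97836 +0.12408]
    [+0.22129 -0.08575 +0.97143]
t = (0.2227, -0.0652, 0.8575) m
M0: Pc = R·M0+t = (+0.15006, +0.04233, +0.82864); u = 623.7·(+0.15006)/0.82864 + 322.1 = 435.0473, v = 727.0·(+0.04233)/0.82864 + 225.2 = 262.3369
M1: Pc = R·M1+t = (+0.33074, +0.01120, +0.87024); u = 623.7·(+0.33074)/0.87024 + 322.1 = 559.1393, v = 727.0·(+0.01120)/0.87024 + 225.2 = 234.5594
M2: Pc = R·M2+t = (+0.29534, -0.17273, +0.88636); u = 623.7·(+0.29534)/0.88636 + 322.1 = 529.9199, v = 727.0·(-0.17273)/0.88636 + 225.2 = 83.5266
M3: Pc = R·M3+t = (+0.11466, -0.14160, +0.84476); u = 623.7·(+0.11466)/0.84476 + 322.1 = 406.7570, v = 727.0·(-0.14160)/0.84476 + 225.2 = 103.3360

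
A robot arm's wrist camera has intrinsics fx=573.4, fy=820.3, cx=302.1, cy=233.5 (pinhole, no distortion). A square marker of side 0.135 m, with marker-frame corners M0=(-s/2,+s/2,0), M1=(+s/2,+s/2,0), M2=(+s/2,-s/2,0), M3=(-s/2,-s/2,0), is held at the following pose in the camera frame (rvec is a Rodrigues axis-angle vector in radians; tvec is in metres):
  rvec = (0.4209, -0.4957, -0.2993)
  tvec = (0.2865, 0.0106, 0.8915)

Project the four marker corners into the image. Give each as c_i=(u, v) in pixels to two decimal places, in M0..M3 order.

Intrinsics K: fx=573.4, fy=820.3, cx=302.1, cy=233.5
Marker side s = 0.135 m; corners in marker frame (Z=0):
  M0 = (-0.0675, +0.0675, 0)
  M1 = (+0.0675, +0.0675, 0)
  M2 = (+0.0675, -0.0675, 0)
  M3 = (-0.0675, -0.0675, 0)
rvec = (0.4209, -0.4957, -0.2993), |rvec| = θ = 0.71586 rad = 41.016°
Rodrigues: sinθ=0.65627, 1−cosθ=0.24547; R = I + sinθ·[k]× + (1−cosθ)·[k]×²:
    [+0.83939 +0.17444 -0.51478]
    [-0.37432 +0.87223 -0.31479]
    [+0.39409 +0.45693 +0.79744]
t = (0.2865, 0.0106, 0.8915) m
M0: Pc = R·M0+t = (+0.24162, +0.09474, +0.89574); u = 573.4·(+0.24162)/0.89574 + 302.1 = 456.7682, v = 820.3·(+0.09474)/0.89574 + 233.5 = 320.2630
M1: Pc = R·M1+t = (+0.35493, +0.04421, +0.94894); u = 573.4·(+0.35493)/0.94894 + 302.1 = 516.5689, v = 820.3·(+0.04421)/0.94894 + 233.5 = 271.7155
M2: Pc = R·M2+t = (+0.33138, -0.07354, +0.88726); u = 573.4·(+0.33138)/0.88726 + 302.1 = 516.2602, v = 820.3·(-0.07354)/0.88726 + 233.5 = 165.5075
M3: Pc = R·M3+t = (+0.21807, -0.02301, +0.83406); u = 573.4·(+0.21807)/0.83406 + 302.1 = 452.0170, v = 820.3·(-0.02301)/0.83406 + 233.5 = 210.8708

c0=(456.77, 320.26) c1=(516.57, 271.72) c2=(516.26, 165.51) c3=(452.02, 210.87)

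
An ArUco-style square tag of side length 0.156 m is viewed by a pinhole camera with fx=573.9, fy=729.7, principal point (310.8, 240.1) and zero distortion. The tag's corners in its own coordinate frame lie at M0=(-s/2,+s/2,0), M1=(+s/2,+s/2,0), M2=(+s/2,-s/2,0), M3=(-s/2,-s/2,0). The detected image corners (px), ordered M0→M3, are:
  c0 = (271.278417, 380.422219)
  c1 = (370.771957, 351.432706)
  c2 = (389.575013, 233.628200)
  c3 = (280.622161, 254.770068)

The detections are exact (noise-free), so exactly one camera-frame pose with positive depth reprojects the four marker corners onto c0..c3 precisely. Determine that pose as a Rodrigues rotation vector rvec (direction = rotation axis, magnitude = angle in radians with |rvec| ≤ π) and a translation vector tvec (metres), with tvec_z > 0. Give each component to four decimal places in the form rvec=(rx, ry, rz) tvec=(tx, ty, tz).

Intrinsics K: fx=573.9, fy=729.7, cx=310.8, cy=240.1
Marker side s = 0.156 m; corners in marker frame (Z=0):
  M0 = (-0.0780, +0.0780, 0)
  M1 = (+0.0780, +0.0780, 0)
  M2 = (+0.0780, -0.0780, 0)
  M3 = (-0.0780, -0.0780, 0)
Detected image corners:
  c0 = (271.278417, 380.422219) px
  c1 = (370.771957, 351.432706) px
  c2 = (389.575013, 233.628200) px
  c3 = (280.622161, 254.770068) px
Planar DLT: solve 8×8 A·h = b for H (H[2,2]=1):
  H  [+846.42473 +123.64347 +329.93063]
  H  [+5.30380 +979.30503 +307.64081]
  H  [+0.54831 +0.65583 +1.00000]
B = K⁻¹H; ‖b₁‖=1.310773, ‖b₂‖=1.310773; λ = 2/(‖b₁‖+‖b₂‖) = 0.762908, sign → tz>0 ⇒ λ=+0.762908
r₁ = λ·B[:,0] = (+0.89865,-0.13209,+0.41831); r₂ = λ·B[:,1] = (-0.10660,+0.85924,+0.50034)
r₃ = r₁×r₂ = (-0.42552,-0.49422,+0.75807); SVD([r₁ r₂ r₃]) → R = UVᵀ:
  R  [+0.89865 -0.10660 -0.42552]
  R  [-0.13209 +0.85924 -0.49422]
  R  [+0.41831 +0.50034 +0.75807]
t = (+0.02543, +0.07061, +0.76291) m
tr R = 2.515965; θ = arccos((tr R − 1)/2) = 0.710582 rad = 40.713°
axis k = ((R−Rᵀ)₃₂, (R−Rᵀ)₁₃, (R−Rᵀ)₂₁) / (2 sinθ) = (+0.762381, -0.646833, -0.019543)
rvec = θ·k = (+0.541734, -0.459628, -0.013887)

rvec=(0.5417, -0.4596, -0.0139) tvec=(0.0254, 0.0706, 0.7629)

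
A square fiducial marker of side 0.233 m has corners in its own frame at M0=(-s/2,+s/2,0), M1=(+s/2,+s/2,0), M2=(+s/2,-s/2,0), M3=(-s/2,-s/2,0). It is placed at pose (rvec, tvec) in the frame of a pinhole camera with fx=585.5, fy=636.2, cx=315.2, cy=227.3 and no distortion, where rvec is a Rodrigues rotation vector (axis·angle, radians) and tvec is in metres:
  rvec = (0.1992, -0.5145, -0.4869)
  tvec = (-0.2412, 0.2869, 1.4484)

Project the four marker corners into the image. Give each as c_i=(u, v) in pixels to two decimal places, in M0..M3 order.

c0=(199.37, 424.89) c1=(274.48, 364.50) c2=(235.67, 283.14) c3=(153.89, 340.76)

Intrinsics K: fx=585.5, fy=636.2, cx=315.2, cy=227.3
Marker side s = 0.233 m; corners in marker frame (Z=0):
  M0 = (-0.1165, +0.1165, 0)
  M1 = (+0.1165, +0.1165, 0)
  M2 = (+0.1165, -0.1165, 0)
  M3 = (-0.1165, -0.1165, 0)
rvec = (0.1992, -0.5145, -0.4869), |rvec| = θ = 0.73584 rad = 42.161°
Rodrigues: sinθ=0.67121, 1−cosθ=0.25873; R = I + sinθ·[k]× + (1−cosθ)·[k]×²:
    [+0.76023 +0.39516 -0.51566]
    [-0.49311 +0.86776 -0.06200]
    [+0.42296 +0.30141 +0.85455]
t = (-0.2412, 0.2869, 1.4484) m
M0: Pc = R·M0+t = (-0.28373, +0.44544, +1.43424); u = 585.5·(-0.28373)/1.43424 + 315.2 = 199.3727, v = 636.2·(+0.44544)/1.43424 + 227.3 = 424.8887
M1: Pc = R·M1+t = (-0.10660, +0.33055, +1.53279); u = 585.5·(-0.10660)/1.53279 + 315.2 = 274.4816, v = 636.2·(+0.33055)/1.53279 + 227.3 = 364.4967
M2: Pc = R·M2+t = (-0.19867, +0.12836, +1.46256); u = 585.5·(-0.19867)/1.46256 + 315.2 = 235.6675, v = 636.2·(+0.12836)/1.46256 + 227.3 = 283.1351
M3: Pc = R·M3+t = (-0.37580, +0.24325, +1.36401); u = 585.5·(-0.37580)/1.36401 + 315.2 = 153.8871, v = 636.2·(+0.24325)/1.36401 + 227.3 = 340.7580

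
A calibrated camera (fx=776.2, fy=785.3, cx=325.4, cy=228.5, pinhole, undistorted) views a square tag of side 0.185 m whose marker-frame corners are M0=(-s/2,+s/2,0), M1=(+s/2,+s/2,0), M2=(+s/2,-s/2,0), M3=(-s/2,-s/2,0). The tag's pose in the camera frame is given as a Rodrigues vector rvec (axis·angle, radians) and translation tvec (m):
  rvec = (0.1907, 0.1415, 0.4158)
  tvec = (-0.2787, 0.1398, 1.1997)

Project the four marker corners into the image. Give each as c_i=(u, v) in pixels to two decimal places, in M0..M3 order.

Intrinsics K: fx=776.2, fy=785.3, cx=325.4, cy=228.5
Marker side s = 0.185 m; corners in marker frame (Z=0):
  M0 = (-0.0925, +0.0925, 0)
  M1 = (+0.0925, +0.0925, 0)
  M2 = (+0.0925, -0.0925, 0)
  M3 = (-0.0925, -0.0925, 0)
rvec = (0.1907, 0.1415, 0.4158), |rvec| = θ = 0.47883 rad = 27.435°
Rodrigues: sinθ=0.46074, 1−cosθ=0.11247; R = I + sinθ·[k]× + (1−cosθ)·[k]×²:
    [+0.90537 -0.38686 +0.17505]
    [+0.41333 +0.89736 -0.15464]
    [-0.09726 +0.21236 +0.97234]
t = (-0.2787, 0.1398, 1.1997) m
M0: Pc = R·M0+t = (-0.39823, +0.18457, +1.22834); u = 776.2·(-0.39823)/1.22834 + 325.4 = 73.7537, v = 785.3·(+0.18457)/1.22834 + 228.5 = 346.5006
M1: Pc = R·M1+t = (-0.23074, +0.26104, +1.21035); u = 776.2·(-0.23074)/1.21035 + 325.4 = 177.4273, v = 785.3·(+0.26104)/1.21035 + 228.5 = 397.8675
M2: Pc = R·M2+t = (-0.15917, +0.09503, +1.17106); u = 776.2·(-0.15917)/1.17106 + 325.4 = 219.9000, v = 785.3·(+0.09503)/1.17106 + 228.5 = 292.2243
M3: Pc = R·M3+t = (-0.32666, +0.01856, +1.18905); u = 776.2·(-0.32666)/1.18905 + 325.4 = 112.1584, v = 785.3·(+0.01856)/1.18905 + 228.5 = 240.7589

c0=(73.75, 346.50) c1=(177.43, 397.87) c2=(219.90, 292.22) c3=(112.16, 240.76)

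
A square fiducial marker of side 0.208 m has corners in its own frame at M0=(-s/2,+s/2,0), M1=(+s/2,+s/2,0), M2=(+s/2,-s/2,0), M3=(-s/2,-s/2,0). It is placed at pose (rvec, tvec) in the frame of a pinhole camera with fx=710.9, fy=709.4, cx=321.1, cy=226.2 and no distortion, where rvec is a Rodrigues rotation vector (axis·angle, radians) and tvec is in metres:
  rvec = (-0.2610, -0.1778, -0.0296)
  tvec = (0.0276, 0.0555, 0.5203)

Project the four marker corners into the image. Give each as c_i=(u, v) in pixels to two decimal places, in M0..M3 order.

Intrinsics K: fx=710.9, fy=709.4, cx=321.1, cy=226.2
Marker side s = 0.208 m; corners in marker frame (Z=0):
  M0 = (-0.1040, +0.1040, 0)
  M1 = (+0.1040, +0.1040, 0)
  M2 = (+0.1040, -0.1040, 0)
  M3 = (-0.1040, -0.1040, 0)
rvec = (-0.2610, -0.1778, -0.0296), |rvec| = θ = 0.31719 rad = 18.174°
Rodrigues: sinθ=0.31190, 1−cosθ=0.04988; R = I + sinθ·[k]× + (1−cosθ)·[k]×²:
    [+0.98389 +0.05212 -0.17100]
    [-0.00610 +0.96579 +0.25925]
    [+0.17866 -0.25404 +0.95055]
t = (0.0276, 0.0555, 0.5203) m
M0: Pc = R·M0+t = (-0.06930, +0.15658, +0.47530); u = 710.9·(-0.06930)/0.47530 + 321.1 = 217.4417, v = 709.4·(+0.15658)/0.47530 + 226.2 = 459.8953
M1: Pc = R·M1+t = (+0.13534, +0.15531, +0.51246); u = 710.9·(+0.13534)/0.51246 + 321.1 = 508.8537, v = 709.4·(+0.15531)/0.51246 + 226.2 = 441.1928
M2: Pc = R·M2+t = (+0.12450, -0.04558, +0.56530); u = 710.9·(+0.12450)/0.56530 + 321.1 = 477.6722, v = 709.4·(-0.04558)/0.56530 + 226.2 = 169.0061
M3: Pc = R·M3+t = (-0.08014, -0.04431, +0.52814); u = 710.9·(-0.08014)/0.52814 + 321.1 = 213.2214, v = 709.4·(-0.04431)/0.52814 + 226.2 = 166.6851

c0=(217.44, 459.90) c1=(508.85, 441.19) c2=(477.67, 169.01) c3=(213.22, 166.69)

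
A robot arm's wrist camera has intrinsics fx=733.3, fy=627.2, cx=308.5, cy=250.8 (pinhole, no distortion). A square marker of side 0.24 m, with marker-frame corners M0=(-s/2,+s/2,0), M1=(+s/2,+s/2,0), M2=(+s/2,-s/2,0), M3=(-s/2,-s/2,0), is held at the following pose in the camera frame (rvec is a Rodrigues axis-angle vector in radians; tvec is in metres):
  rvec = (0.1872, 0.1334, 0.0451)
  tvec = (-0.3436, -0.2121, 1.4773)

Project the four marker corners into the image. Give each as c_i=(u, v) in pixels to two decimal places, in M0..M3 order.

Intrinsics K: fx=733.3, fy=627.2, cx=308.5, cy=250.8
Marker side s = 0.24 m; corners in marker frame (Z=0):
  M0 = (-0.1200, +0.1200, 0)
  M1 = (+0.1200, +0.1200, 0)
  M2 = (+0.1200, -0.1200, 0)
  M3 = (-0.1200, -0.1200, 0)
rvec = (0.1872, 0.1334, 0.0451), |rvec| = θ = 0.23425 rad = 13.422°
Rodrigues: sinθ=0.23211, 1−cosθ=0.02731; R = I + sinθ·[k]× + (1−cosθ)·[k]×²:
    [+0.99013 -0.03226 +0.13639]
    [+0.05712 +0.98155 -0.18250]
    [-0.12798 +0.18849 +0.97370]
t = (-0.3436, -0.2121, 1.4773) m
M0: Pc = R·M0+t = (-0.46629, -0.10117, +1.51528); u = 733.3·(-0.46629)/1.51528 + 308.5 = 82.8460, v = 627.2·(-0.10117)/1.51528 + 250.8 = 208.9245
M1: Pc = R·M1+t = (-0.22866, -0.08746, +1.48456); u = 733.3·(-0.22866)/1.48456 + 308.5 = 195.5554, v = 627.2·(-0.08746)/1.48456 + 250.8 = 213.8496
M2: Pc = R·M2+t = (-0.22091, -0.32303, +1.43932); u = 733.3·(-0.22091)/1.43932 + 308.5 = 195.9502, v = 627.2·(-0.32303)/1.43932 + 250.8 = 110.0358
M3: Pc = R·M3+t = (-0.45854, -0.33674, +1.47004); u = 733.3·(-0.45854)/1.47004 + 308.5 = 79.7641, v = 627.2·(-0.33674)/1.47004 + 250.8 = 107.1283

c0=(82.85, 208.92) c1=(195.56, 213.85) c2=(195.95, 110.04) c3=(79.76, 107.13)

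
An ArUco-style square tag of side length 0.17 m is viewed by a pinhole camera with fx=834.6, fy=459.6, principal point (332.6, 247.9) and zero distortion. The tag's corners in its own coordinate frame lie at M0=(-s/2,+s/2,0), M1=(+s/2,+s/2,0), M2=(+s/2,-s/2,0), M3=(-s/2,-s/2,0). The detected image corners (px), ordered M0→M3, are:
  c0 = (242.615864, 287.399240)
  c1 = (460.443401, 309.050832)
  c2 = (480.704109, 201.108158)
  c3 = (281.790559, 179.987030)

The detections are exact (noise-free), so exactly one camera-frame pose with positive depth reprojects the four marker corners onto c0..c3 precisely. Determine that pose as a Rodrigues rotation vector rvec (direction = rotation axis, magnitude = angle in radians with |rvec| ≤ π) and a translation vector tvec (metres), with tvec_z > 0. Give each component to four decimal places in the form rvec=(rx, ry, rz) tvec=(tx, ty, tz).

rvec=(-0.3522, -0.0823, 0.1728) tvec=(0.0281, -0.0085, 0.6686)

Intrinsics K: fx=834.6, fy=459.6, cx=332.6, cy=247.9
Marker side s = 0.17 m; corners in marker frame (Z=0):
  M0 = (-0.0850, +0.0850, 0)
  M1 = (+0.0850, +0.0850, 0)
  M2 = (+0.0850, -0.0850, 0)
  M3 = (-0.0850, -0.0850, 0)
Detected image corners:
  c0 = (242.615864, 287.399240) px
  c1 = (460.443401, 309.050832) px
  c2 = (480.704109, 201.108158) px
  c3 = (281.790559, 179.987030) px
Planar DLT: solve 8×8 A·h = b for H (H[2,2]=1):
  H  [+1250.69491 -366.17117 +367.71308]
  H  [+144.04897 +505.52966 +242.05986]
  H  [+0.07495 -0.52326 +1.00000]
B = K⁻¹H; ‖b₁‖=1.495724, ‖b₂‖=1.495724; λ = 2/(‖b₁‖+‖b₂‖) = 0.668573, sign → tz>0 ⇒ λ=+0.668573
r₁ = λ·B[:,0] = (+0.98192,+0.18252,+0.05011); r₂ = λ·B[:,1] = (-0.15391,+0.92408,-0.34984)
r₃ = r₁×r₂ = (-0.11016,+0.33580,+0.93547); SVD([r₁ r₂ r₃]) → R = UVᵀ:
  R  [+0.98192 -0.15391 -0.11016]
  R  [+0.18252 +0.92408 +0.33580]
  R  [+0.05011 -0.34984 +0.93547]
t = (+0.02813, -0.00850, +0.66857) m
tr R = 2.841476; θ = arccos((tr R − 1)/2) = 0.400829 rad = 22.966°
axis k = ((R−Rᵀ)₃₂, (R−Rᵀ)₁₃, (R−Rᵀ)₂₁) / (2 sinθ) = (-0.878611, -0.205370, +0.431122)
rvec = θ·k = (-0.352173, -0.082318, +0.172806)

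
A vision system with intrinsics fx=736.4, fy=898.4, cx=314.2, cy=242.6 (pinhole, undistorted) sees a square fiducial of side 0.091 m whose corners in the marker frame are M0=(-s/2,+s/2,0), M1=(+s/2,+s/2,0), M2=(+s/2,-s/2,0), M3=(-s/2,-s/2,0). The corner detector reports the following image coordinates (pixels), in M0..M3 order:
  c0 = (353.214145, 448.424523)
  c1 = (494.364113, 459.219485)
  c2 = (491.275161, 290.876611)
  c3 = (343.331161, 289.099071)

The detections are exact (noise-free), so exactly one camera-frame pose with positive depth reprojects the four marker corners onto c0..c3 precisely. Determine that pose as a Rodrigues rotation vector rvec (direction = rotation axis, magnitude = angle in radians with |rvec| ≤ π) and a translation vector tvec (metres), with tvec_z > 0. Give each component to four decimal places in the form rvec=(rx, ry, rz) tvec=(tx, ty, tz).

Intrinsics K: fx=736.4, fy=898.4, cx=314.2, cy=242.6
Marker side s = 0.091 m; corners in marker frame (Z=0):
  M0 = (-0.0455, +0.0455, 0)
  M1 = (+0.0455, +0.0455, 0)
  M2 = (+0.0455, -0.0455, 0)
  M3 = (-0.0455, -0.0455, 0)
Detected image corners:
  c0 = (353.214145, 448.424523) px
  c1 = (494.364113, 459.219485) px
  c2 = (491.275161, 290.876611) px
  c3 = (343.331161, 289.099071) px
Planar DLT: solve 8×8 A·h = b for H (H[2,2]=1):
  H  [+1324.35508 +301.36041 +418.56882]
  H  [-162.40469 +2001.49874 +373.84523]
  H  [-0.62573 +0.54459 +1.00000]
B = K⁻¹H; ‖b₁‖=2.158135, ‖b₂‖=2.158135; λ = 2/(‖b₁‖+‖b₂‖) = 0.463363, sign → tz>0 ⇒ λ=+0.463363
r₁ = λ·B[:,0] = (+0.95703,-0.00547,-0.28994); r₂ = λ·B[:,1] = (+0.08196,+0.96416,+0.25234)
r₃ = r₁×r₂ = (+0.27817,-0.26526,+0.92318); SVD([r₁ r₂ r₃]) → R = UVᵀ:
  R  [+0.95703 +0.08196 +0.27817]
  R  [-0.00547 +0.96416 -0.26526]
  R  [-0.28994 +0.25234 +0.92318]
t = (+0.06567, +0.06769, +0.46336) m
tr R = 2.844369; θ = arccos((tr R − 1)/2) = 0.397105 rad = 22.752°
axis k = ((R−Rᵀ)₃₂, (R−Rᵀ)₁₃, (R−Rᵀ)₂₁) / (2 sinθ) = (+0.669167, +0.734466, -0.113027)
rvec = θ·k = (+0.265729, +0.291660, -0.044884)

rvec=(0.2657, 0.2917, -0.0449) tvec=(0.0657, 0.0677, 0.4634)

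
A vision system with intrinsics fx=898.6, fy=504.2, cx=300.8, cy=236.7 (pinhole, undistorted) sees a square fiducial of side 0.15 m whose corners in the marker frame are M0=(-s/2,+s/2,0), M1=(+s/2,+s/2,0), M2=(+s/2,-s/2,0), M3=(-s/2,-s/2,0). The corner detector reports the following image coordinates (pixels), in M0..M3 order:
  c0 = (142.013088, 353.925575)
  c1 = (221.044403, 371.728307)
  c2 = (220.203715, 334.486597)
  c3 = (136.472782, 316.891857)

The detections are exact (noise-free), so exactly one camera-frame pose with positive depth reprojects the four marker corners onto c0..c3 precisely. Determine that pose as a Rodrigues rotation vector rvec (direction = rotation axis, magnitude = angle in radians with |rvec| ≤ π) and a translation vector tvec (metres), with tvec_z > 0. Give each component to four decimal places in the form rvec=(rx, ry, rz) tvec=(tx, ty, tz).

rvec=(0.5821, 0.4044, 0.1687) tvec=(-0.1938, 0.3070, 1.4336)

Intrinsics K: fx=898.6, fy=504.2, cx=300.8, cy=236.7
Marker side s = 0.15 m; corners in marker frame (Z=0):
  M0 = (-0.0750, +0.0750, 0)
  M1 = (+0.0750, +0.0750, 0)
  M2 = (+0.0750, -0.0750, 0)
  M3 = (-0.0750, -0.0750, 0)
Detected image corners:
  c0 = (142.013088, 353.925575) px
  c1 = (221.044403, 371.728307) px
  c2 = (220.203715, 334.486597) px
  c3 = (136.472782, 316.891857) px
Planar DLT: solve 8×8 A·h = b for H (H[2,2]=1):
  H  [+501.59036 +92.39395 +179.29391]
  H  [+40.54873 +383.14532 +344.65719]
  H  [-0.22502 +0.39381 +1.00000]
B = K⁻¹H; ‖b₁‖=0.697559, ‖b₂‖=0.697559; λ = 2/(‖b₁‖+‖b₂‖) = 1.433571, sign → tz>0 ⇒ λ=+1.433571
r₁ = λ·B[:,0] = (+0.90819,+0.26673,-0.32258); r₂ = λ·B[:,1] = (-0.04158,+0.82435,+0.56455)
r₃ = r₁×r₂ = (+0.41650,-0.49931,+0.75975); SVD([r₁ r₂ r₃]) → R = UVᵀ:
  R  [+0.90819 -0.04158 +0.41650]
  R  [+0.26673 +0.82435 -0.49931]
  R  [-0.32258 +0.56455 +0.75975]
t = (-0.19384, +0.30695, +1.43357) m
tr R = 2.492286; θ = arccos((tr R − 1)/2) = 0.728546 rad = 41.743°
axis k = ((R−Rᵀ)₃₂, (R−Rᵀ)₁₃, (R−Rᵀ)₂₁) / (2 sinθ) = (+0.798953, +0.555037, +0.231536)
rvec = θ·k = (+0.582074, +0.404370, +0.168685)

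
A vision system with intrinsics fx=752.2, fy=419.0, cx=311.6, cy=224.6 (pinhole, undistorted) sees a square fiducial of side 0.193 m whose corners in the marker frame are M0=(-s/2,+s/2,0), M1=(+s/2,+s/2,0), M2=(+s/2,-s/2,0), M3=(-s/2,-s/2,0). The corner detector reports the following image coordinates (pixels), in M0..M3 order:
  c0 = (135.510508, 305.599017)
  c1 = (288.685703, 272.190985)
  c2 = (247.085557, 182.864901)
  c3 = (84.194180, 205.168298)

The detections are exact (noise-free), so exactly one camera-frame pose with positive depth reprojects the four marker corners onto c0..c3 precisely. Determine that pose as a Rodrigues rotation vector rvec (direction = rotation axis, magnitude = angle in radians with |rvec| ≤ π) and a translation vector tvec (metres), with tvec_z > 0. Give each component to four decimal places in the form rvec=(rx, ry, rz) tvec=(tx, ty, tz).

Intrinsics K: fx=752.2, fy=419.0, cx=311.6, cy=224.6
Marker side s = 0.193 m; corners in marker frame (Z=0):
  M0 = (-0.0965, +0.0965, 0)
  M1 = (+0.0965, +0.0965, 0)
  M2 = (+0.0965, -0.0965, 0)
  M3 = (-0.0965, -0.0965, 0)
Detected image corners:
  c0 = (135.510508, 305.599017) px
  c1 = (288.685703, 272.190985) px
  c2 = (247.085557, 182.864901) px
  c3 = (84.194180, 205.168298) px
Planar DLT: solve 8×8 A·h = b for H (H[2,2]=1):
  H  [+940.20791 +263.54105 +194.07164]
  H  [+10.89155 +520.98996 +241.18095]
  H  [+0.64434 +0.12914 +1.00000]
B = K⁻¹H; ‖b₁‖=1.218002, ‖b₂‖=1.218002; λ = 2/(‖b₁‖+‖b₂‖) = 0.821017, sign → tz>0 ⇒ λ=+0.821017
r₁ = λ·B[:,0] = (+0.80708,-0.26223,+0.52902); r₂ = λ·B[:,1] = (+0.24373,+0.96403,+0.10602)
r₃ = r₁×r₂ = (-0.53779,+0.04337,+0.84196); SVD([r₁ r₂ r₃]) → R = UVᵀ:
  R  [+0.80708 +0.24373 -0.53779]
  R  [-0.26223 +0.96403 +0.04337]
  R  [+0.52902 +0.10602 +0.84196]
t = (-0.12828, +0.03249, +0.82102) m
tr R = 2.613072; θ = arccos((tr R − 1)/2) = 0.632527 rad = 36.241°
axis k = ((R−Rᵀ)₃₂, (R−Rᵀ)₁₃, (R−Rᵀ)₂₁) / (2 sinθ) = (+0.052991, -0.902261, -0.427922)
rvec = θ·k = (+0.033518, -0.570704, -0.270672)

rvec=(0.0335, -0.5707, -0.2707) tvec=(-0.1283, 0.0325, 0.8210)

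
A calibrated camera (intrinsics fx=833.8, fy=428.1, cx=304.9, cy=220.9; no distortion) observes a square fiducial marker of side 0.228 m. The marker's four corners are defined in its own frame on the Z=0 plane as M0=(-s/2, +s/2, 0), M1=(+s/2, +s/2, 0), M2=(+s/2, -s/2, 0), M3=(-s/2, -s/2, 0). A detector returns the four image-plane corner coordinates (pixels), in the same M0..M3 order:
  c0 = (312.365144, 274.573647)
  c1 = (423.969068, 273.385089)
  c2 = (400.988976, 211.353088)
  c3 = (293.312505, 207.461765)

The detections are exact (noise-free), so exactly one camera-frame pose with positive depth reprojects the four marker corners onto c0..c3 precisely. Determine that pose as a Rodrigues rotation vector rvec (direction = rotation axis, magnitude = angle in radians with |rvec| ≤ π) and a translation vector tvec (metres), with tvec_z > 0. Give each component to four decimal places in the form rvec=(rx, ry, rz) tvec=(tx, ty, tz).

rvec=(-0.3603, -0.5311, -0.0504) tvec=(0.0945, 0.0673, 1.4409)

Intrinsics K: fx=833.8, fy=428.1, cx=304.9, cy=220.9
Marker side s = 0.228 m; corners in marker frame (Z=0):
  M0 = (-0.1140, +0.1140, 0)
  M1 = (+0.1140, +0.1140, 0)
  M2 = (+0.1140, -0.1140, 0)
  M3 = (-0.1140, -0.1140, 0)
Detected image corners:
  c0 = (312.365144, 274.573647) px
  c1 = (423.969068, 273.385089) px
  c2 = (400.988976, 211.353088) px
  c3 = (293.312505, 207.461765) px
Planar DLT: solve 8×8 A·h = b for H (H[2,2]=1):
  H  [+605.74395 +12.35123 +359.57607]
  H  [+90.74051 +228.59057 +240.89533]
  H  [+0.34974 -0.22415 +1.00000]
B = K⁻¹H; ‖b₁‖=0.693992, ‖b₂‖=0.693992; λ = 2/(‖b₁‖+‖b₂‖) = 1.440939, sign → tz>0 ⇒ λ=+1.440939
r₁ = λ·B[:,0] = (+0.86254,+0.04539,+0.50395); r₂ = λ·B[:,1] = (+0.13945,+0.93607,-0.32299)
r₃ = r₁×r₂ = (-0.48639,+0.34887,+0.80107); SVD([r₁ r₂ r₃]) → R = UVᵀ:
  R  [+0.86254 +0.13945 -0.48639]
  R  [+0.04539 +0.93607 +0.34887]
  R  [+0.50395 -0.32299 +0.80107]
t = (+0.09449, +0.06730, +1.44094) m
tr R = 2.599686; θ = arccos((tr R − 1)/2) = 0.643762 rad = 36.885°
axis k = ((R−Rᵀ)₃₂, (R−Rᵀ)₁₃, (R−Rᵀ)₂₁) / (2 sinθ) = (-0.559682, -0.824994, -0.078362)
rvec = θ·k = (-0.360302, -0.531100, -0.050447)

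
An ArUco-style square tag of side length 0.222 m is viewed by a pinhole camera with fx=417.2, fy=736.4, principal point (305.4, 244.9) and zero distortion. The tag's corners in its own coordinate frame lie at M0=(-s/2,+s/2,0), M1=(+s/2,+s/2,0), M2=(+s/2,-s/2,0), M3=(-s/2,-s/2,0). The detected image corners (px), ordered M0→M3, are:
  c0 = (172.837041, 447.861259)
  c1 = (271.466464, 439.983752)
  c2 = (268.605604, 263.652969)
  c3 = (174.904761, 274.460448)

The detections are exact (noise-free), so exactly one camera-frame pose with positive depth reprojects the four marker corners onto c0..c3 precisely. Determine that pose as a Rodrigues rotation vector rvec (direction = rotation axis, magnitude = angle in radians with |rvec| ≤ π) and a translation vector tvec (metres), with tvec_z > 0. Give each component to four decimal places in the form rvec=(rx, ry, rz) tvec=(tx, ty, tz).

rvec=(-0.2167, 0.0898, -0.0575) tvec=(-0.1896, 0.1400, 0.9424)

Intrinsics K: fx=417.2, fy=736.4, cx=305.4, cy=244.9
Marker side s = 0.222 m; corners in marker frame (Z=0):
  M0 = (-0.1110, +0.1110, 0)
  M1 = (+0.1110, +0.1110, 0)
  M2 = (+0.1110, -0.1110, 0)
  M3 = (-0.1110, -0.1110, 0)
Detected image corners:
  c0 = (172.837041, 447.861259) px
  c1 = (271.466464, 439.983752) px
  c2 = (268.605604, 263.652969) px
  c3 = (174.904761, 274.460448) px
Planar DLT: solve 8×8 A·h = b for H (H[2,2]=1):
  H  [+413.40692 -49.48194 +221.47984]
  H  [-73.54845 +705.44886 +354.29812]
  H  [-0.08779 -0.23050 +1.00000]
B = K⁻¹H; ‖b₁‖=1.061175, ‖b₂‖=1.061175; λ = 2/(‖b₁‖+‖b₂‖) = 0.942352, sign → tz>0 ⇒ λ=+0.942352
r₁ = λ·B[:,0] = (+0.99434,-0.06661,-0.08273); r₂ = λ·B[:,1] = (+0.04724,+0.97498,-0.21721)
r₃ = r₁×r₂ = (+0.09513,+0.21207,+0.97261); SVD([r₁ r₂ r₃]) → R = UVᵀ:
  R  [+0.99434 +0.04724 +0.09513]
  R  [-0.06661 +0.97498 +0.21207]
  R  [-0.08273 -0.21721 +0.97261]
t = (-0.18955, +0.13999, +0.94235) m
tr R = 2.941937; θ = arccos((tr R − 1)/2) = 0.241549 rad = 13.840°
axis k = ((R−Rᵀ)₃₂, (R−Rᵀ)₁₃, (R−Rᵀ)₂₁) / (2 sinθ) = (-0.897312, +0.371762, -0.237956)
rvec = θ·k = (-0.216745, +0.089799, -0.057478)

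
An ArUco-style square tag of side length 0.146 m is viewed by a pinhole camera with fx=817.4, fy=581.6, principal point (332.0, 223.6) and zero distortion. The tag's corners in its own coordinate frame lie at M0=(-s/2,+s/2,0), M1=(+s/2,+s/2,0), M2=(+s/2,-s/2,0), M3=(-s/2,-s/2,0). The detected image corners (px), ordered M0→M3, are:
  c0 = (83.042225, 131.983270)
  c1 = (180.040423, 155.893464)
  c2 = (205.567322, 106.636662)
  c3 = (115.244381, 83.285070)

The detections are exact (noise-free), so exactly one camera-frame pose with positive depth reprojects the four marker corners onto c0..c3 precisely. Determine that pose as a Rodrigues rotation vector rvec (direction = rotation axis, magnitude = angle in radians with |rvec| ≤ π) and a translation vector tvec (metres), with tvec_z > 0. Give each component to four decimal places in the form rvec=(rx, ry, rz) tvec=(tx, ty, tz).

Intrinsics K: fx=817.4, fy=581.6, cx=332.0, cy=223.6
Marker side s = 0.146 m; corners in marker frame (Z=0):
  M0 = (-0.0730, +0.0730, 0)
  M1 = (+0.0730, +0.0730, 0)
  M2 = (+0.0730, -0.0730, 0)
  M3 = (-0.0730, -0.0730, 0)
Detected image corners:
  c0 = (83.042225, 131.983270) px
  c1 = (180.040423, 155.893464) px
  c2 = (205.567322, 106.636662) px
  c3 = (115.244381, 83.285070) px
Planar DLT: solve 8×8 A·h = b for H (H[2,2]=1):
  H  [+660.76984 -262.56675 +146.91186]
  H  [+178.16174 +282.21597 +118.77064]
  H  [+0.13703 -0.44592 +1.00000]
B = K⁻¹H; ‖b₁‖=0.806043, ‖b₂‖=0.806043; λ = 2/(‖b₁‖+‖b₂‖) = 1.240629, sign → tz>0 ⇒ λ=+1.240629
r₁ = λ·B[:,0] = (+0.93385,+0.31468,+0.17001); r₂ = λ·B[:,1] = (-0.17382,+0.81470,-0.55323)
r₃ = r₁×r₂ = (-0.31259,+0.48708,+0.81550); SVD([r₁ r₂ r₃]) → R = UVᵀ:
  R  [+0.93385 -0.17382 -0.31259]
  R  [+0.31468 +0.81470 +0.48708]
  R  [+0.17001 -0.55323 +0.81550]
t = (-0.28092, -0.22361, +1.24063) m
tr R = 2.564042; θ = arccos((tr R − 1)/2) = 0.672894 rad = 38.554°
axis k = ((R−Rᵀ)₃₂, (R−Rᵀ)₁₃, (R−Rᵀ)₂₁) / (2 sinθ) = (-0.834579, -0.387165, +0.391894)
rvec = θ·k = (-0.561584, -0.260521, +0.263703)

rvec=(-0.5616, -0.2605, 0.2637) tvec=(-0.2809, -0.2236, 1.2406)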